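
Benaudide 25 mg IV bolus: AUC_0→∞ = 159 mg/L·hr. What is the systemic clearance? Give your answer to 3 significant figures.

CL = 0.157 L/hr

CL = Dose_iv / AUC_0→∞
   = 25 / 159 = 0.157233 L/hr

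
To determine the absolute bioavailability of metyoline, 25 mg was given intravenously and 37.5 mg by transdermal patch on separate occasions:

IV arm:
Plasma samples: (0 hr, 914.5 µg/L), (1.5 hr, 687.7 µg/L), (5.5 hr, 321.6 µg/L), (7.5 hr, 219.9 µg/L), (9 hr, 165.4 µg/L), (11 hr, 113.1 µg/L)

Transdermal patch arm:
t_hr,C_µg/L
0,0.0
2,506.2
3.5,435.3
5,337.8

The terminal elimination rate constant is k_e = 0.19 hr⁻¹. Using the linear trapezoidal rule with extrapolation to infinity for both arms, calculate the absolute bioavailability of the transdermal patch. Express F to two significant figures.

Trapezoidal AUC_0→11 (IV):
  [0→1.5]: (914.5+687.7)/2 × 1.5 = 1201.65
  [1.5→5.5]: (687.7+321.6)/2 × 4 = 2018.6
  [5.5→7.5]: (321.6+219.9)/2 × 2 = 541.5
  [7.5→9]: (219.9+165.4)/2 × 1.5 = 288.975
  [9→11]: (165.4+113.1)/2 × 2 = 278.5
  Sum = 4329.225 µg/L·hr
IV tail: 113.1/0.19 = 595.263; AUC_iv,0→∞ = 4329.225 + 595.263 = 4924.488 µg/L·hr
Trapezoidal AUC_0→5 (transdermal patch):
  [0→2]: (0.0+506.2)/2 × 2 = 506.2
  [2→3.5]: (506.2+435.3)/2 × 1.5 = 706.125
  [3.5→5]: (435.3+337.8)/2 × 1.5 = 579.825
  Sum = 1792.15 µg/L·hr
transdermal patch tail: 337.8/0.19 = 1777.895; AUC_ev,0→∞ = 1792.15 + 1777.895 = 3570.045 µg/L·hr
F = (AUC_ev/D_ev)/(AUC_iv/D_iv) = (3570.045/37.5)/(4924.488/25) = 95.2012/196.97952 = 0.4833

F = 0.48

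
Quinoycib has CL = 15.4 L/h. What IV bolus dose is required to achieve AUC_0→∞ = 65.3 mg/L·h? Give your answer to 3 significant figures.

Dose = 1010 mg

Dose_iv = CL × AUC_0→∞
     = 15.4 × 65.3 = 1005.62 mg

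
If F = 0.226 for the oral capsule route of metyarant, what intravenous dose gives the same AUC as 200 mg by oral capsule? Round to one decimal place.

Systemic exposure from an extravascular dose = F × D_ev, so the equivalent IV dose is F × D_ev.
D_iv = F × D_ev = 0.226 × 200 = 45.2 mg

D_iv = 45.2 mg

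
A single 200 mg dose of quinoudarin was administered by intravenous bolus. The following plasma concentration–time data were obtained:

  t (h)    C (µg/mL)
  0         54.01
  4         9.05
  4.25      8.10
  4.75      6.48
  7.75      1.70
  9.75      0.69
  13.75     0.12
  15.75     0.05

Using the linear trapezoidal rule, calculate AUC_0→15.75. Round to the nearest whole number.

Trapezoidal AUC_0→15.75:
  [0→4]: (54.01+9.05)/2 × 4 = 126.12
  [4→4.25]: (9.05+8.10)/2 × 0.25 = 2.14375
  [4.25→4.75]: (8.10+6.48)/2 × 0.5 = 3.645
  [4.75→7.75]: (6.48+1.70)/2 × 3 = 12.27
  [7.75→9.75]: (1.70+0.69)/2 × 2 = 2.39
  [9.75→13.75]: (0.69+0.12)/2 × 4 = 1.62
  [13.75→15.75]: (0.12+0.05)/2 × 2 = 0.17
  Sum = 148.35875 µg/mL·h

AUC = 148 µg/mL·h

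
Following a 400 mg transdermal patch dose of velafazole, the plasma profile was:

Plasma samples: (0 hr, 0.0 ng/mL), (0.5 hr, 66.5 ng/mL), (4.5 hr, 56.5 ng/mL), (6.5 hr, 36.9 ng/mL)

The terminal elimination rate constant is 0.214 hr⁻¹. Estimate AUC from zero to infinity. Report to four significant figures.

AUC = 528.5 ng/mL·hr

Trapezoidal AUC_0→6.5:
  [0→0.5]: (0.0+66.5)/2 × 0.5 = 16.625
  [0.5→4.5]: (66.5+56.5)/2 × 4 = 246.0
  [4.5→6.5]: (56.5+36.9)/2 × 2 = 93.4
  Sum = 356.025 ng/mL·hr
Extrapolated tail: C_last / k_e = 36.9 / 0.214 = 172.430
AUC_0→∞ = 356.025 + 172.430 = 528.455 ng/mL·hr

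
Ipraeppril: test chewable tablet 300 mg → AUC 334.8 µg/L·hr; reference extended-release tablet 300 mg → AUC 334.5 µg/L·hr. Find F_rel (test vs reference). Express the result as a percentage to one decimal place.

F_rel = (AUC_test/D_test) / (AUC_ref/D_ref)
      = (334.8/300) / (334.5/300)
      = 1.116 / 1.115 = 1.0009 = 100.09%

F_rel = 100.1%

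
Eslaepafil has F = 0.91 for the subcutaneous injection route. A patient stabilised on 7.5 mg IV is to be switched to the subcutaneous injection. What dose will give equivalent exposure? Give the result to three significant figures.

For equal systemic exposure: F × D_ev = D_iv
D_ev = D_iv / F = 7.5 / 0.91 = 8.24176 mg

D_subcutaneous = 8.24 mg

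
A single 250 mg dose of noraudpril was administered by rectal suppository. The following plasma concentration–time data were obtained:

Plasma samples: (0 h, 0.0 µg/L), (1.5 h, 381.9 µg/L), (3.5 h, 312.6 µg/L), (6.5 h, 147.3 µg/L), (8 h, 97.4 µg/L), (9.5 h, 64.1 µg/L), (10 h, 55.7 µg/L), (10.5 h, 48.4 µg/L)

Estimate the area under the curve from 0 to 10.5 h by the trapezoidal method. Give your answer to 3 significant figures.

Trapezoidal AUC_0→10.5:
  [0→1.5]: (0.0+381.9)/2 × 1.5 = 286.425
  [1.5→3.5]: (381.9+312.6)/2 × 2 = 694.5
  [3.5→6.5]: (312.6+147.3)/2 × 3 = 689.85
  [6.5→8]: (147.3+97.4)/2 × 1.5 = 183.525
  [8→9.5]: (97.4+64.1)/2 × 1.5 = 121.125
  [9.5→10]: (64.1+55.7)/2 × 0.5 = 29.95
  [10→10.5]: (55.7+48.4)/2 × 0.5 = 26.025
  Sum = 2031.4 µg/L·h

AUC = 2030 µg/L·h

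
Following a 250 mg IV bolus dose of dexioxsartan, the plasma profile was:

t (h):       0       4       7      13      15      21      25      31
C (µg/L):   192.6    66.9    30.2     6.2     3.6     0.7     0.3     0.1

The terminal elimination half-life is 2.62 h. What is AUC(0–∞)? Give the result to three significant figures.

AUC = 800 µg/L·h

Trapezoidal AUC_0→31:
  [0→4]: (192.6+66.9)/2 × 4 = 519.0
  [4→7]: (66.9+30.2)/2 × 3 = 145.65
  [7→13]: (30.2+6.2)/2 × 6 = 109.2
  [13→15]: (6.2+3.6)/2 × 2 = 9.8
  [15→21]: (3.6+0.7)/2 × 6 = 12.9
  [21→25]: (0.7+0.3)/2 × 4 = 2.0
  [25→31]: (0.3+0.1)/2 × 6 = 1.2
  Sum = 799.75 µg/L·h
k_e = ln2 / t½ = 0.693147 / 2.62 = 0.2646 h^-1
Extrapolated tail: C_last / k_e = 0.1 / 0.2646 = 0.378
AUC_0→∞ = 799.75 + 0.378 = 800.128 µg/L·h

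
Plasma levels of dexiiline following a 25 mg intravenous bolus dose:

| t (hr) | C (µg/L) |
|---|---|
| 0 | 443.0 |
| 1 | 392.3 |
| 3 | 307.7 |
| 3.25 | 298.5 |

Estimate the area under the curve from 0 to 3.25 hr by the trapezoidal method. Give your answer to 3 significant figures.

Trapezoidal AUC_0→3.25:
  [0→1]: (443.0+392.3)/2 × 1 = 417.65
  [1→3]: (392.3+307.7)/2 × 2 = 700.0
  [3→3.25]: (307.7+298.5)/2 × 0.25 = 75.775
  Sum = 1193.425 µg/L·hr

AUC = 1190 µg/L·hr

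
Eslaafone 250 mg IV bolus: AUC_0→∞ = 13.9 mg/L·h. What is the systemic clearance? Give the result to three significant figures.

CL = 18.0 L/h

CL = Dose_iv / AUC_0→∞
   = 250 / 13.9 = 17.9856 L/h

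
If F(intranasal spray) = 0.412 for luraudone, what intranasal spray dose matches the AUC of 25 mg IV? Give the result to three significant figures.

D_intranasal = 60.7 mg

For equal systemic exposure: F × D_ev = D_iv
D_ev = D_iv / F = 25 / 0.412 = 60.6796 mg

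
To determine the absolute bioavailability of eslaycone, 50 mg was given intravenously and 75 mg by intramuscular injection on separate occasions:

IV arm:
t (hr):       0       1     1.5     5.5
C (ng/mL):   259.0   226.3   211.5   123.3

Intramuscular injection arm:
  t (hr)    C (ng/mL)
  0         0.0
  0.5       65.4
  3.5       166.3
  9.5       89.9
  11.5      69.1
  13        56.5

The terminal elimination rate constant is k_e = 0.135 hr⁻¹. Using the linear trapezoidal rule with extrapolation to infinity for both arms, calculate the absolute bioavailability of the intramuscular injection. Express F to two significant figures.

Trapezoidal AUC_0→5.5 (IV):
  [0→1]: (259.0+226.3)/2 × 1 = 242.65
  [1→1.5]: (226.3+211.5)/2 × 0.5 = 109.45
  [1.5→5.5]: (211.5+123.3)/2 × 4 = 669.6
  Sum = 1021.7 ng/mL·hr
IV tail: 123.3/0.135 = 913.333; AUC_iv,0→∞ = 1021.7 + 913.333 = 1935.033 ng/mL·hr
Trapezoidal AUC_0→13 (intramuscular injection):
  [0→0.5]: (0.0+65.4)/2 × 0.5 = 16.35
  [0.5→3.5]: (65.4+166.3)/2 × 3 = 347.55
  [3.5→9.5]: (166.3+89.9)/2 × 6 = 768.6
  [9.5→11.5]: (89.9+69.1)/2 × 2 = 159.0
  [11.5→13]: (69.1+56.5)/2 × 1.5 = 94.2
  Sum = 1385.7 ng/mL·hr
intramuscular injection tail: 56.5/0.135 = 418.519; AUC_ev,0→∞ = 1385.7 + 418.519 = 1804.219 ng/mL·hr
F = (AUC_ev/D_ev)/(AUC_iv/D_iv) = (1804.219/75)/(1935.033/50) = 24.0563/38.70066 = 0.6216

F = 0.62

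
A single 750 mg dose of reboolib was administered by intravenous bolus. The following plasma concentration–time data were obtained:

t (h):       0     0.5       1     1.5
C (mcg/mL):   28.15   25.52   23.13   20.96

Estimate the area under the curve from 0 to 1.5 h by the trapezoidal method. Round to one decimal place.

AUC = 36.6 mcg/mL·h

Trapezoidal AUC_0→1.5:
  [0→0.5]: (28.15+25.52)/2 × 0.5 = 13.4175
  [0.5→1]: (25.52+23.13)/2 × 0.5 = 12.1625
  [1→1.5]: (23.13+20.96)/2 × 0.5 = 11.0225
  Sum = 36.6025 mcg/mL·h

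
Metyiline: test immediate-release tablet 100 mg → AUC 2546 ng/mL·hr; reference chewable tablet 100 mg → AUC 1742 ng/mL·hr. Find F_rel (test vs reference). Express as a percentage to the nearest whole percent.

F_rel = 146%

F_rel = (AUC_test/D_test) / (AUC_ref/D_ref)
      = (2546/100) / (1742/100)
      = 25.46 / 17.42 = 1.4615 = 146.15%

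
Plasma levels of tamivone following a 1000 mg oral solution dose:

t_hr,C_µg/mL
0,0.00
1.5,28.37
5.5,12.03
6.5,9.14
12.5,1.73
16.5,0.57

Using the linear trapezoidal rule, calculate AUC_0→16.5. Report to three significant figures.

Trapezoidal AUC_0→16.5:
  [0→1.5]: (0.00+28.37)/2 × 1.5 = 21.2775
  [1.5→5.5]: (28.37+12.03)/2 × 4 = 80.8
  [5.5→6.5]: (12.03+9.14)/2 × 1 = 10.585
  [6.5→12.5]: (9.14+1.73)/2 × 6 = 32.61
  [12.5→16.5]: (1.73+0.57)/2 × 4 = 4.6
  Sum = 149.8725 µg/mL·hr

AUC = 150 µg/mL·hr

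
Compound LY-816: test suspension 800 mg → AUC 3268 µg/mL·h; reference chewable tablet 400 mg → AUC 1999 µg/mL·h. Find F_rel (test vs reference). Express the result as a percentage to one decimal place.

F_rel = 81.7%

F_rel = (AUC_test/D_test) / (AUC_ref/D_ref)
      = (3268/800) / (1999/400)
      = 4.085 / 4.9975 = 0.8174 = 81.74%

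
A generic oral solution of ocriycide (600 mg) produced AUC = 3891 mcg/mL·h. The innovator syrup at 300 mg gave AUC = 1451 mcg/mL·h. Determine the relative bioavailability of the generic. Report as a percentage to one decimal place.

F_rel = 134.1%

F_rel = (AUC_test/D_test) / (AUC_ref/D_ref)
      = (3891/600) / (1451/300)
      = 6.485 / 4.83667 = 1.3408 = 134.08%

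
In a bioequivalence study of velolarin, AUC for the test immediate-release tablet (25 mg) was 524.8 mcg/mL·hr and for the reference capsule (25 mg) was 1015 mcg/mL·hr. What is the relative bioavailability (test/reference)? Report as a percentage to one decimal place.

F_rel = (AUC_test/D_test) / (AUC_ref/D_ref)
      = (524.8/25) / (1015/25)
      = 20.992 / 40.6 = 0.5170 = 51.70%

F_rel = 51.7%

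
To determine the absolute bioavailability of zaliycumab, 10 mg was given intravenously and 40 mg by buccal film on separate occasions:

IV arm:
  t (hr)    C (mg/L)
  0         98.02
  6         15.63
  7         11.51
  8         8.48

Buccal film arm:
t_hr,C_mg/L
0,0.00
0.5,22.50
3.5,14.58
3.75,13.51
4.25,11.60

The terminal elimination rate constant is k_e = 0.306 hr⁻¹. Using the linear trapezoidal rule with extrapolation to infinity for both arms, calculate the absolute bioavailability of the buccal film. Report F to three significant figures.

F = 0.0694

Trapezoidal AUC_0→8 (IV):
  [0→6]: (98.02+15.63)/2 × 6 = 340.95
  [6→7]: (15.63+11.51)/2 × 1 = 13.57
  [7→8]: (11.51+8.48)/2 × 1 = 9.995
  Sum = 364.515 mg/L·hr
IV tail: 8.48/0.306 = 27.712; AUC_iv,0→∞ = 364.515 + 27.712 = 392.227 mg/L·hr
Trapezoidal AUC_0→4.25 (buccal film):
  [0→0.5]: (0.00+22.50)/2 × 0.5 = 5.625
  [0.5→3.5]: (22.50+14.58)/2 × 3 = 55.62
  [3.5→3.75]: (14.58+13.51)/2 × 0.25 = 3.51125
  [3.75→4.25]: (13.51+11.60)/2 × 0.5 = 6.2775
  Sum = 71.03375 mg/L·hr
buccal film tail: 11.60/0.306 = 37.908; AUC_ev,0→∞ = 71.03375 + 37.908 = 108.94175 mg/L·hr
F = (AUC_ev/D_ev)/(AUC_iv/D_iv) = (108.94175/40)/(392.227/10) = 2.72354/39.2227 = 0.0694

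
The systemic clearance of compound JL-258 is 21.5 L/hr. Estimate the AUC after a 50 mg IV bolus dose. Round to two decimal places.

AUC_0→∞ = Dose_iv / CL
        = 50 / 21.5 = 2.32558 mg/L·hr

AUC = 2.33 mg/L·hr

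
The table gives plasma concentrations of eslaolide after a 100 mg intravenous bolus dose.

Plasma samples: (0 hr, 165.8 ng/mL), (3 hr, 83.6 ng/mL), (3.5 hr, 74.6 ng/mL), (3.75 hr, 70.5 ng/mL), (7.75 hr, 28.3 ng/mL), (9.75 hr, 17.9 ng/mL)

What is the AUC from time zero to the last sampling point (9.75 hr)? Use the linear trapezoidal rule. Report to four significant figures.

AUC = 675.6 ng/mL·hr

Trapezoidal AUC_0→9.75:
  [0→3]: (165.8+83.6)/2 × 3 = 374.1
  [3→3.5]: (83.6+74.6)/2 × 0.5 = 39.55
  [3.5→3.75]: (74.6+70.5)/2 × 0.25 = 18.1375
  [3.75→7.75]: (70.5+28.3)/2 × 4 = 197.6
  [7.75→9.75]: (28.3+17.9)/2 × 2 = 46.2
  Sum = 675.5875 ng/mL·hr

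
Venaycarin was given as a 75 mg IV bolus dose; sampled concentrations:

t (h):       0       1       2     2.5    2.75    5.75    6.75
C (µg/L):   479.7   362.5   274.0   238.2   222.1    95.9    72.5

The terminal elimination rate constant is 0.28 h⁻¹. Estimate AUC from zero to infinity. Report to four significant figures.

AUC = 1745 µg/L·h

Trapezoidal AUC_0→6.75:
  [0→1]: (479.7+362.5)/2 × 1 = 421.1
  [1→2]: (362.5+274.0)/2 × 1 = 318.25
  [2→2.5]: (274.0+238.2)/2 × 0.5 = 128.05
  [2.5→2.75]: (238.2+222.1)/2 × 0.25 = 57.5375
  [2.75→5.75]: (222.1+95.9)/2 × 3 = 477.0
  [5.75→6.75]: (95.9+72.5)/2 × 1 = 84.2
  Sum = 1486.1375 µg/L·h
Extrapolated tail: C_last / k_e = 72.5 / 0.28 = 258.929
AUC_0→∞ = 1486.1375 + 258.929 = 1745.0665 µg/L·h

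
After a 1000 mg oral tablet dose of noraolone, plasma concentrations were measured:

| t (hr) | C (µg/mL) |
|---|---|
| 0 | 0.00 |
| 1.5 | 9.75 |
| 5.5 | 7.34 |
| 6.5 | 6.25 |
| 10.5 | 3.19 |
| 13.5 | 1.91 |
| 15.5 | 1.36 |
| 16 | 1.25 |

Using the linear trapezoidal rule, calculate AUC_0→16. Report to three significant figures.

Trapezoidal AUC_0→16:
  [0→1.5]: (0.00+9.75)/2 × 1.5 = 7.3125
  [1.5→5.5]: (9.75+7.34)/2 × 4 = 34.18
  [5.5→6.5]: (7.34+6.25)/2 × 1 = 6.795
  [6.5→10.5]: (6.25+3.19)/2 × 4 = 18.88
  [10.5→13.5]: (3.19+1.91)/2 × 3 = 7.65
  [13.5→15.5]: (1.91+1.36)/2 × 2 = 3.27
  [15.5→16]: (1.36+1.25)/2 × 0.5 = 0.6525
  Sum = 78.74 µg/mL·hr

AUC = 78.7 µg/mL·hr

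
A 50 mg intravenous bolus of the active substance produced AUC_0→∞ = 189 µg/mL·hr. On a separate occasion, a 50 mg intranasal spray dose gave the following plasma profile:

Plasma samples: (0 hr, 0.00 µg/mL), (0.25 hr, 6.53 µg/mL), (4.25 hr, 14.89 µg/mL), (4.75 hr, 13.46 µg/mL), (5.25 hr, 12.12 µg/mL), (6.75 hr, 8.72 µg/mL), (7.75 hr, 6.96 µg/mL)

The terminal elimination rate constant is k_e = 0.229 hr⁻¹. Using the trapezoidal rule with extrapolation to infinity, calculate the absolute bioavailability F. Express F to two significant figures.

Trapezoidal AUC_0→7.75 (intranasal spray):
  [0→0.25]: (0.00+6.53)/2 × 0.25 = 0.81625
  [0.25→4.25]: (6.53+14.89)/2 × 4 = 42.84
  [4.25→4.75]: (14.89+13.46)/2 × 0.5 = 7.0875
  [4.75→5.25]: (13.46+12.12)/2 × 0.5 = 6.395
  [5.25→6.75]: (12.12+8.72)/2 × 1.5 = 15.63
  [6.75→7.75]: (8.72+6.96)/2 × 1 = 7.84
  Sum = 80.60875 µg/mL·hr
Tail: C_last/k_e = 6.96/0.229 = 30.393
AUC_0→∞ (intranasal spray) = 80.60875 + 30.393 = 111.00175 µg/mL·hr
F = (AUC_ev/D_ev)/(AUC_iv/D_iv) = (111.00175/50)/(189/50) = 2.220035/3.78 = 0.5873

F = 0.59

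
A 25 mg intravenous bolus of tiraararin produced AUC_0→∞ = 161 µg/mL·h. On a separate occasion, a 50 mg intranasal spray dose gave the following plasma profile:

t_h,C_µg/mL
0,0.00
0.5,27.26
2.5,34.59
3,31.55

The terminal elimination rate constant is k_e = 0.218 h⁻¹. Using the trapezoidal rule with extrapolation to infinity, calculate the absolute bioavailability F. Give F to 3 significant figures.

F = 0.714

Trapezoidal AUC_0→3 (intranasal spray):
  [0→0.5]: (0.00+27.26)/2 × 0.5 = 6.815
  [0.5→2.5]: (27.26+34.59)/2 × 2 = 61.85
  [2.5→3]: (34.59+31.55)/2 × 0.5 = 16.535
  Sum = 85.2 µg/mL·h
Tail: C_last/k_e = 31.55/0.218 = 144.725
AUC_0→∞ (intranasal spray) = 85.2 + 144.725 = 229.925 µg/mL·h
F = (AUC_ev/D_ev)/(AUC_iv/D_iv) = (229.925/50)/(161/25) = 4.5985/6.44 = 0.7141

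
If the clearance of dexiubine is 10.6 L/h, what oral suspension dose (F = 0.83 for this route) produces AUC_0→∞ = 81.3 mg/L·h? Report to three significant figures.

Dose = 1040 mg

Dose = CL × AUC_0→∞ / F
     = 10.6 × 81.3 / 0.83 = 1038.29 mg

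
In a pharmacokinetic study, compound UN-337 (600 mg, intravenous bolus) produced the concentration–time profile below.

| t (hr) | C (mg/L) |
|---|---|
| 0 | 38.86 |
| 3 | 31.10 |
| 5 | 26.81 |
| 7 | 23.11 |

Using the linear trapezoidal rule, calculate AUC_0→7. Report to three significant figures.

Trapezoidal AUC_0→7:
  [0→3]: (38.86+31.10)/2 × 3 = 104.94
  [3→5]: (31.10+26.81)/2 × 2 = 57.91
  [5→7]: (26.81+23.11)/2 × 2 = 49.92
  Sum = 212.77 mg/L·hr

AUC = 213 mg/L·hr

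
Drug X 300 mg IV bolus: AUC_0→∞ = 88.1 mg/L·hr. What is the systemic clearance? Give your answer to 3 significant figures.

CL = Dose_iv / AUC_0→∞
   = 300 / 88.1 = 3.40522 L/hr

CL = 3.41 L/hr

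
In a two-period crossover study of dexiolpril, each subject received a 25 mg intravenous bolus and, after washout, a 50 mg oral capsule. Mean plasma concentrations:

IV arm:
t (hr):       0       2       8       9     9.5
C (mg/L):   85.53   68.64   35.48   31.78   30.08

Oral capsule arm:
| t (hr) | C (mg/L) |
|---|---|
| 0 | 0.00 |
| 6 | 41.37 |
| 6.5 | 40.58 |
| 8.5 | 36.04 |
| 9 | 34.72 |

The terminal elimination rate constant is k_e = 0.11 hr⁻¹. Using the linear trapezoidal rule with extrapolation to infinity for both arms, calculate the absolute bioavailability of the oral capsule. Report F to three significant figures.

F = 0.351

Trapezoidal AUC_0→9.5 (IV):
  [0→2]: (85.53+68.64)/2 × 2 = 154.17
  [2→8]: (68.64+35.48)/2 × 6 = 312.36
  [8→9]: (35.48+31.78)/2 × 1 = 33.63
  [9→9.5]: (31.78+30.08)/2 × 0.5 = 15.465
  Sum = 515.625 mg/L·hr
IV tail: 30.08/0.11 = 273.455; AUC_iv,0→∞ = 515.625 + 273.455 = 789.08 mg/L·hr
Trapezoidal AUC_0→9 (oral capsule):
  [0→6]: (0.00+41.37)/2 × 6 = 124.11
  [6→6.5]: (41.37+40.58)/2 × 0.5 = 20.4875
  [6.5→8.5]: (40.58+36.04)/2 × 2 = 76.62
  [8.5→9]: (36.04+34.72)/2 × 0.5 = 17.69
  Sum = 238.9075 mg/L·hr
oral capsule tail: 34.72/0.11 = 315.636; AUC_ev,0→∞ = 238.9075 + 315.636 = 554.5435 mg/L·hr
F = (AUC_ev/D_ev)/(AUC_iv/D_iv) = (554.5435/50)/(789.08/25) = 11.09087/31.5632 = 0.3514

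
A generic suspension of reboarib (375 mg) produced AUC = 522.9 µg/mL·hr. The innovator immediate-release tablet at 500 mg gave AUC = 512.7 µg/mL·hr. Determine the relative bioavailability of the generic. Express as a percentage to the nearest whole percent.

F_rel = 136%

F_rel = (AUC_test/D_test) / (AUC_ref/D_ref)
      = (522.9/375) / (512.7/500)
      = 1.3944 / 1.0254 = 1.3599 = 135.99%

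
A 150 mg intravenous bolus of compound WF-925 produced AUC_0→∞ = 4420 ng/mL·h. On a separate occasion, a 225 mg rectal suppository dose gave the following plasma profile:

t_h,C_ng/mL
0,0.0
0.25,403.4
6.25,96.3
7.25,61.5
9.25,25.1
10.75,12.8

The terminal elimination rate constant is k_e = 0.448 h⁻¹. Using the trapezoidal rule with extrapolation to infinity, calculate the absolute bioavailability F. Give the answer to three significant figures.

Trapezoidal AUC_0→10.75 (rectal suppository):
  [0→0.25]: (0.0+403.4)/2 × 0.25 = 50.425
  [0.25→6.25]: (403.4+96.3)/2 × 6 = 1499.1
  [6.25→7.25]: (96.3+61.5)/2 × 1 = 78.9
  [7.25→9.25]: (61.5+25.1)/2 × 2 = 86.6
  [9.25→10.75]: (25.1+12.8)/2 × 1.5 = 28.425
  Sum = 1743.45 ng/mL·h
Tail: C_last/k_e = 12.8/0.448 = 28.571
AUC_0→∞ (rectal suppository) = 1743.45 + 28.571 = 1772.021 ng/mL·h
F = (AUC_ev/D_ev)/(AUC_iv/D_iv) = (1772.021/225)/(4420/150) = 7.87565/29.4667 = 0.2673

F = 0.267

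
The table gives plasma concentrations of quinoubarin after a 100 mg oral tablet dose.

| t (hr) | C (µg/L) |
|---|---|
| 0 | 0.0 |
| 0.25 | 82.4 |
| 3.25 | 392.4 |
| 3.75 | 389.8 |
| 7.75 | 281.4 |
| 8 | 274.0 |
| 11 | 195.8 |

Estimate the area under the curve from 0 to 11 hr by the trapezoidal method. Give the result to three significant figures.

Trapezoidal AUC_0→11:
  [0→0.25]: (0.0+82.4)/2 × 0.25 = 10.3
  [0.25→3.25]: (82.4+392.4)/2 × 3 = 712.2
  [3.25→3.75]: (392.4+389.8)/2 × 0.5 = 195.55
  [3.75→7.75]: (389.8+281.4)/2 × 4 = 1342.4
  [7.75→8]: (281.4+274.0)/2 × 0.25 = 69.425
  [8→11]: (274.0+195.8)/2 × 3 = 704.7
  Sum = 3034.575 µg/L·hr

AUC = 3030 µg/L·hr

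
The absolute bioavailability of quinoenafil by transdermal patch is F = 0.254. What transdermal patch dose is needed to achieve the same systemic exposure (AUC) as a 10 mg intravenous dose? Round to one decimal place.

For equal systemic exposure: F × D_ev = D_iv
D_ev = D_iv / F = 10 / 0.254 = 39.3701 mg

D_transdermal = 39.4 mg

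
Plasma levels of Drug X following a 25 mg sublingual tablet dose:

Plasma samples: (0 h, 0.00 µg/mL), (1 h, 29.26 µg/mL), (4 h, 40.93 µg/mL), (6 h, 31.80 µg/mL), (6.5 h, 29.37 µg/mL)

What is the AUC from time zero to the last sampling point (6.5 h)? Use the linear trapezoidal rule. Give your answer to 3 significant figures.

Trapezoidal AUC_0→6.5:
  [0→1]: (0.00+29.26)/2 × 1 = 14.63
  [1→4]: (29.26+40.93)/2 × 3 = 105.285
  [4→6]: (40.93+31.80)/2 × 2 = 72.73
  [6→6.5]: (31.80+29.37)/2 × 0.5 = 15.2925
  Sum = 207.9375 µg/mL·h

AUC = 208 µg/mL·h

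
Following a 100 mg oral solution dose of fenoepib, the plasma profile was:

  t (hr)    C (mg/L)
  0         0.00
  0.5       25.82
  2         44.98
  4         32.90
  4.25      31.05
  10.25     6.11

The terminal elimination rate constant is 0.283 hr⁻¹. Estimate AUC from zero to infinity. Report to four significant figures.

Trapezoidal AUC_0→10.25:
  [0→0.5]: (0.00+25.82)/2 × 0.5 = 6.455
  [0.5→2]: (25.82+44.98)/2 × 1.5 = 53.1
  [2→4]: (44.98+32.90)/2 × 2 = 77.88
  [4→4.25]: (32.90+31.05)/2 × 0.25 = 7.99375
  [4.25→10.25]: (31.05+6.11)/2 × 6 = 111.48
  Sum = 256.90875 mg/L·hr
Extrapolated tail: C_last / k_e = 6.11 / 0.283 = 21.590
AUC_0→∞ = 256.90875 + 21.590 = 278.49875 mg/L·hr

AUC = 278.5 mg/L·hr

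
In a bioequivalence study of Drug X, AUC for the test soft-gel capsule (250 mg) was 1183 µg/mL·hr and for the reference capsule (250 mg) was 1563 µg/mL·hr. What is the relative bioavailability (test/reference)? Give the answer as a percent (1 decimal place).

F_rel = (AUC_test/D_test) / (AUC_ref/D_ref)
      = (1183/250) / (1563/250)
      = 4.732 / 6.252 = 0.7569 = 75.69%

F_rel = 75.7%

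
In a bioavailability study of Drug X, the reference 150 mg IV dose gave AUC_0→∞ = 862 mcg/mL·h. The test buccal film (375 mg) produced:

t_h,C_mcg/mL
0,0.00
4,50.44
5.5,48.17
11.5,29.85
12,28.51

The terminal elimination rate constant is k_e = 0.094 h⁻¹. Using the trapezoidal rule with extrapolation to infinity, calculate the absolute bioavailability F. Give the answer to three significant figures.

Trapezoidal AUC_0→12 (buccal film):
  [0→4]: (0.00+50.44)/2 × 4 = 100.88
  [4→5.5]: (50.44+48.17)/2 × 1.5 = 73.9575
  [5.5→11.5]: (48.17+29.85)/2 × 6 = 234.06
  [11.5→12]: (29.85+28.51)/2 × 0.5 = 14.59
  Sum = 423.4875 mcg/mL·h
Tail: C_last/k_e = 28.51/0.094 = 303.298
AUC_0→∞ (buccal film) = 423.4875 + 303.298 = 726.7855 mcg/mL·h
F = (AUC_ev/D_ev)/(AUC_iv/D_iv) = (726.7855/375)/(862/150) = 1.93809/5.74667 = 0.3373

F = 0.337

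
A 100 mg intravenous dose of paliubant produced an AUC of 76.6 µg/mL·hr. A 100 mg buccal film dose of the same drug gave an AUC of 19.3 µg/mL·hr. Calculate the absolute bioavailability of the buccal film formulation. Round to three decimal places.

F = (AUC_ev / D_ev) / (AUC_iv / D_iv)
  = (19.3/100) / (76.6/100)
  = 0.193 / 0.766 = 0.2520

F = 0.252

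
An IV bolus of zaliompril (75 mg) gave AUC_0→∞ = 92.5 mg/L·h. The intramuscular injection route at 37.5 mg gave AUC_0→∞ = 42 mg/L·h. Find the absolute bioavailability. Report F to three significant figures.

F = 0.908

F = (AUC_ev / D_ev) / (AUC_iv / D_iv)
  = (42/37.5) / (92.5/75)
  = 1.12 / 1.23333 = 0.9081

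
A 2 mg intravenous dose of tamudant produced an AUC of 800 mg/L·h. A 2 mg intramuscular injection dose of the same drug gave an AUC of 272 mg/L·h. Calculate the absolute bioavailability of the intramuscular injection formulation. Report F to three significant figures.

F = (AUC_ev / D_ev) / (AUC_iv / D_iv)
  = (272/2) / (800/2)
  = 136 / 400 = 0.3400

F = 0.340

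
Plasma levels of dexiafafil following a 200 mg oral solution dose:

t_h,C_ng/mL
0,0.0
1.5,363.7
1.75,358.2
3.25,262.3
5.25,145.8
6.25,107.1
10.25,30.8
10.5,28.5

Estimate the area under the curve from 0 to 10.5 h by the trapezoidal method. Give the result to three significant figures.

Trapezoidal AUC_0→10.5:
  [0→1.5]: (0.0+363.7)/2 × 1.5 = 272.775
  [1.5→1.75]: (363.7+358.2)/2 × 0.25 = 90.2375
  [1.75→3.25]: (358.2+262.3)/2 × 1.5 = 465.375
  [3.25→5.25]: (262.3+145.8)/2 × 2 = 408.1
  [5.25→6.25]: (145.8+107.1)/2 × 1 = 126.45
  [6.25→10.25]: (107.1+30.8)/2 × 4 = 275.8
  [10.25→10.5]: (30.8+28.5)/2 × 0.25 = 7.4125
  Sum = 1646.15 ng/mL·h

AUC = 1650 ng/mL·h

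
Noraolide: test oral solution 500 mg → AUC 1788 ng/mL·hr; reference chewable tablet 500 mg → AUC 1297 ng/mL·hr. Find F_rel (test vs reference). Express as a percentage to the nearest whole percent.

F_rel = (AUC_test/D_test) / (AUC_ref/D_ref)
      = (1788/500) / (1297/500)
      = 3.576 / 2.594 = 1.3786 = 137.86%

F_rel = 138%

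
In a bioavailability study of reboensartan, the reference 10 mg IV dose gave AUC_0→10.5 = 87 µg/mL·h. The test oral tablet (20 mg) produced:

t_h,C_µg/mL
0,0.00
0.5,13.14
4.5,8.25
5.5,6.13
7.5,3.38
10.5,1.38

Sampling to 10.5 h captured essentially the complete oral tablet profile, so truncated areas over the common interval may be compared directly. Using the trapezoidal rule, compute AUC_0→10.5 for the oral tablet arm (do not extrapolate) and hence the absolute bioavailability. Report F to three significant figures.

Trapezoidal AUC_0→10.5 (oral tablet):
  [0→0.5]: (0.00+13.14)/2 × 0.5 = 3.285
  [0.5→4.5]: (13.14+8.25)/2 × 4 = 42.78
  [4.5→5.5]: (8.25+6.13)/2 × 1 = 7.19
  [5.5→7.5]: (6.13+3.38)/2 × 2 = 9.51
  [7.5→10.5]: (3.38+1.38)/2 × 3 = 7.14
  Sum = 69.905 µg/mL·h
F = (AUC_ev/D_ev)/(AUC_iv/D_iv) = (69.905/20)/(87/10) = 3.49525/8.7 = 0.4018

F = 0.402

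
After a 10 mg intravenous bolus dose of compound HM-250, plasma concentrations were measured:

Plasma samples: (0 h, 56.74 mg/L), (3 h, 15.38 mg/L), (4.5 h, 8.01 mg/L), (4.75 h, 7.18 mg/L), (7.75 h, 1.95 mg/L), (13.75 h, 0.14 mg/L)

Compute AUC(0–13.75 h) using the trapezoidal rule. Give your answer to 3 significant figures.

AUC = 148 mg/L·h

Trapezoidal AUC_0→13.75:
  [0→3]: (56.74+15.38)/2 × 3 = 108.18
  [3→4.5]: (15.38+8.01)/2 × 1.5 = 17.5425
  [4.5→4.75]: (8.01+7.18)/2 × 0.25 = 1.89875
  [4.75→7.75]: (7.18+1.95)/2 × 3 = 13.695
  [7.75→13.75]: (1.95+0.14)/2 × 6 = 6.27
  Sum = 147.58625 mg/L·h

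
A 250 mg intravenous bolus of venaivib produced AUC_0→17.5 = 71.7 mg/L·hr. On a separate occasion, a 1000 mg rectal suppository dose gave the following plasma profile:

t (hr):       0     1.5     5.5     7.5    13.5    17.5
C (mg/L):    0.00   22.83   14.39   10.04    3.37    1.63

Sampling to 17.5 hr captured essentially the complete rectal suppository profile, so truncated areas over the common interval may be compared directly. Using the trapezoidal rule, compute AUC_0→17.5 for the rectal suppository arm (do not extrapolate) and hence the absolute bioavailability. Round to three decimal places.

F = 0.580

Trapezoidal AUC_0→17.5 (rectal suppository):
  [0→1.5]: (0.00+22.83)/2 × 1.5 = 17.1225
  [1.5→5.5]: (22.83+14.39)/2 × 4 = 74.44
  [5.5→7.5]: (14.39+10.04)/2 × 2 = 24.43
  [7.5→13.5]: (10.04+3.37)/2 × 6 = 40.23
  [13.5→17.5]: (3.37+1.63)/2 × 4 = 10.0
  Sum = 166.2225 mg/L·hr
F = (AUC_ev/D_ev)/(AUC_iv/D_iv) = (166.2225/1000)/(71.7/250) = 0.1662225/0.2868 = 0.5796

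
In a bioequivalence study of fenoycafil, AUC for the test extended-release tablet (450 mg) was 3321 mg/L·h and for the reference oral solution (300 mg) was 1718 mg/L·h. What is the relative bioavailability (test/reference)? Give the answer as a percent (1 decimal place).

F_rel = (AUC_test/D_test) / (AUC_ref/D_ref)
      = (3321/450) / (1718/300)
      = 7.38 / 5.72667 = 1.2887 = 128.87%

F_rel = 128.9%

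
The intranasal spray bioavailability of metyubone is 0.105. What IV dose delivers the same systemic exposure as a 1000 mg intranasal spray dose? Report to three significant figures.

Systemic exposure from an extravascular dose = F × D_ev, so the equivalent IV dose is F × D_ev.
D_iv = F × D_ev = 0.105 × 1000 = 105 mg

D_iv = 105 mg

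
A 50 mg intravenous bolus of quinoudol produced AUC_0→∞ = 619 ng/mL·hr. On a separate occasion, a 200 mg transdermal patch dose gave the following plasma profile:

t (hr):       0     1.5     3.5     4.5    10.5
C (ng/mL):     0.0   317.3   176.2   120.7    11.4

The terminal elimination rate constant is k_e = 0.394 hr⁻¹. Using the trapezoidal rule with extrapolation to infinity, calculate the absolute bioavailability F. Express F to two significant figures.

F = 0.53

Trapezoidal AUC_0→10.5 (transdermal patch):
  [0→1.5]: (0.0+317.3)/2 × 1.5 = 237.975
  [1.5→3.5]: (317.3+176.2)/2 × 2 = 493.5
  [3.5→4.5]: (176.2+120.7)/2 × 1 = 148.45
  [4.5→10.5]: (120.7+11.4)/2 × 6 = 396.3
  Sum = 1276.225 ng/mL·hr
Tail: C_last/k_e = 11.4/0.394 = 28.934
AUC_0→∞ (transdermal patch) = 1276.225 + 28.934 = 1305.159 ng/mL·hr
F = (AUC_ev/D_ev)/(AUC_iv/D_iv) = (1305.159/200)/(619/50) = 6.525795/12.38 = 0.5271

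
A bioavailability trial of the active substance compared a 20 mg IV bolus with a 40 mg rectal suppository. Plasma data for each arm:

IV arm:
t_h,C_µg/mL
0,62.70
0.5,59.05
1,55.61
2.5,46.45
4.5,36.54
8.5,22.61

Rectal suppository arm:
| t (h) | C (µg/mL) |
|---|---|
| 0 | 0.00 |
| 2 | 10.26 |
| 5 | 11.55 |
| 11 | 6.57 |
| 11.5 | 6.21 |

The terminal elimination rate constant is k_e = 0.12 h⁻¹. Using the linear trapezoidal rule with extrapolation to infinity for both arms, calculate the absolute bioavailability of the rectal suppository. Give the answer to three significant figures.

F = 0.145

Trapezoidal AUC_0→8.5 (IV):
  [0→0.5]: (62.70+59.05)/2 × 0.5 = 30.4375
  [0.5→1]: (59.05+55.61)/2 × 0.5 = 28.665
  [1→2.5]: (55.61+46.45)/2 × 1.5 = 76.545
  [2.5→4.5]: (46.45+36.54)/2 × 2 = 82.99
  [4.5→8.5]: (36.54+22.61)/2 × 4 = 118.3
  Sum = 336.9375 µg/mL·h
IV tail: 22.61/0.12 = 188.417; AUC_iv,0→∞ = 336.9375 + 188.417 = 525.3545 µg/mL·h
Trapezoidal AUC_0→11.5 (rectal suppository):
  [0→2]: (0.00+10.26)/2 × 2 = 10.26
  [2→5]: (10.26+11.55)/2 × 3 = 32.715
  [5→11]: (11.55+6.57)/2 × 6 = 54.36
  [11→11.5]: (6.57+6.21)/2 × 0.5 = 3.195
  Sum = 100.53 µg/mL·h
rectal suppository tail: 6.21/0.12 = 51.750; AUC_ev,0→∞ = 100.53 + 51.750 = 152.28 µg/mL·h
F = (AUC_ev/D_ev)/(AUC_iv/D_iv) = (152.28/40)/(525.3545/20) = 3.807/26.267725 = 0.1449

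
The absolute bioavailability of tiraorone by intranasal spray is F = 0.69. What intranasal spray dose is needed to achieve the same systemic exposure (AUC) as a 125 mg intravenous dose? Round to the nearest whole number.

D_intranasal = 181 mg

For equal systemic exposure: F × D_ev = D_iv
D_ev = D_iv / F = 125 / 0.69 = 181.159 mg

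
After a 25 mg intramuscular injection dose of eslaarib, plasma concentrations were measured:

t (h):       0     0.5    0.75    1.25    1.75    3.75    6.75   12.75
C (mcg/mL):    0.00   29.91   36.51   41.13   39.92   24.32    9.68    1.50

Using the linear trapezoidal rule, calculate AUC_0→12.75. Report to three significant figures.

Trapezoidal AUC_0→12.75:
  [0→0.5]: (0.00+29.91)/2 × 0.5 = 7.4775
  [0.5→0.75]: (29.91+36.51)/2 × 0.25 = 8.3025
  [0.75→1.25]: (36.51+41.13)/2 × 0.5 = 19.41
  [1.25→1.75]: (41.13+39.92)/2 × 0.5 = 20.2625
  [1.75→3.75]: (39.92+24.32)/2 × 2 = 64.24
  [3.75→6.75]: (24.32+9.68)/2 × 3 = 51.0
  [6.75→12.75]: (9.68+1.50)/2 × 6 = 33.54
  Sum = 204.2325 mcg/mL·h

AUC = 204 mcg/mL·h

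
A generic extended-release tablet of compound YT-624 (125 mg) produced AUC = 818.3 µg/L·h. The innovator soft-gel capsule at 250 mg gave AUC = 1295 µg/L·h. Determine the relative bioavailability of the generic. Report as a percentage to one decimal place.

F_rel = 126.4%

F_rel = (AUC_test/D_test) / (AUC_ref/D_ref)
      = (818.3/125) / (1295/250)
      = 6.5464 / 5.18 = 1.2638 = 126.38%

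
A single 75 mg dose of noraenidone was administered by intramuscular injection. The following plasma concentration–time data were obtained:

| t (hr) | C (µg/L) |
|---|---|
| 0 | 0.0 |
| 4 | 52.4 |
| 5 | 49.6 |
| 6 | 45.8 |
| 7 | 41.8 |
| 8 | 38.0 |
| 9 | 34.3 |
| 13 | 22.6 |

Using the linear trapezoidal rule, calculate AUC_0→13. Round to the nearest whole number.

Trapezoidal AUC_0→13:
  [0→4]: (0.0+52.4)/2 × 4 = 104.8
  [4→5]: (52.4+49.6)/2 × 1 = 51.0
  [5→6]: (49.6+45.8)/2 × 1 = 47.7
  [6→7]: (45.8+41.8)/2 × 1 = 43.8
  [7→8]: (41.8+38.0)/2 × 1 = 39.9
  [8→9]: (38.0+34.3)/2 × 1 = 36.15
  [9→13]: (34.3+22.6)/2 × 4 = 113.8
  Sum = 437.15 µg/L·hr

AUC = 437 µg/L·hr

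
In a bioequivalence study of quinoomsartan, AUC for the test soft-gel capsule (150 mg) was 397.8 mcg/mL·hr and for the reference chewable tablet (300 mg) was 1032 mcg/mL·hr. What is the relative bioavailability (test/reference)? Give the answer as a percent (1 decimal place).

F_rel = (AUC_test/D_test) / (AUC_ref/D_ref)
      = (397.8/150) / (1032/300)
      = 2.652 / 3.44 = 0.7709 = 77.09%

F_rel = 77.1%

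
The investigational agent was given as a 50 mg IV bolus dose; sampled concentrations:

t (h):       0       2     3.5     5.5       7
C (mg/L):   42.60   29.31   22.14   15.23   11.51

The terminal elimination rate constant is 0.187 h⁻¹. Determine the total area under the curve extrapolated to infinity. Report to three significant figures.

AUC = 229 mg/L·h

Trapezoidal AUC_0→7:
  [0→2]: (42.60+29.31)/2 × 2 = 71.91
  [2→3.5]: (29.31+22.14)/2 × 1.5 = 38.5875
  [3.5→5.5]: (22.14+15.23)/2 × 2 = 37.37
  [5.5→7]: (15.23+11.51)/2 × 1.5 = 20.055
  Sum = 167.9225 mg/L·h
Extrapolated tail: C_last / k_e = 11.51 / 0.187 = 61.551
AUC_0→∞ = 167.9225 + 61.551 = 229.4735 mg/L·h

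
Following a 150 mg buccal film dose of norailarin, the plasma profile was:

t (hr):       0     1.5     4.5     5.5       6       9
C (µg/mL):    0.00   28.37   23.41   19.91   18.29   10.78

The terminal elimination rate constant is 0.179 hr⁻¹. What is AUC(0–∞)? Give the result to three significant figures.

AUC = 234 µg/mL·hr

Trapezoidal AUC_0→9:
  [0→1.5]: (0.00+28.37)/2 × 1.5 = 21.2775
  [1.5→4.5]: (28.37+23.41)/2 × 3 = 77.67
  [4.5→5.5]: (23.41+19.91)/2 × 1 = 21.66
  [5.5→6]: (19.91+18.29)/2 × 0.5 = 9.55
  [6→9]: (18.29+10.78)/2 × 3 = 43.605
  Sum = 173.7625 µg/mL·hr
Extrapolated tail: C_last / k_e = 10.78 / 0.179 = 60.223
AUC_0→∞ = 173.7625 + 60.223 = 233.9855 µg/mL·hr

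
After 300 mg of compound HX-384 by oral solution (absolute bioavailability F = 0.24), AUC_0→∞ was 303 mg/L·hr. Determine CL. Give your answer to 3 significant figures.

CL = 0.238 L/hr

CL = F × Dose / AUC_0→∞
   = 0.24 × 300 / 303 = 0.237624 L/hr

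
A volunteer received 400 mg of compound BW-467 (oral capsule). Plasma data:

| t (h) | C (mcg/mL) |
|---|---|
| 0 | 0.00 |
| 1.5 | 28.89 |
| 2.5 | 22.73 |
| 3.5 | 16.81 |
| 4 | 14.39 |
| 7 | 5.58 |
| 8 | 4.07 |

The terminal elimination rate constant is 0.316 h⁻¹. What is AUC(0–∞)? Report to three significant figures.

Trapezoidal AUC_0→8:
  [0→1.5]: (0.00+28.89)/2 × 1.5 = 21.6675
  [1.5→2.5]: (28.89+22.73)/2 × 1 = 25.81
  [2.5→3.5]: (22.73+16.81)/2 × 1 = 19.77
  [3.5→4]: (16.81+14.39)/2 × 0.5 = 7.8
  [4→7]: (14.39+5.58)/2 × 3 = 29.955
  [7→8]: (5.58+4.07)/2 × 1 = 4.825
  Sum = 109.8275 mcg/mL·h
Extrapolated tail: C_last / k_e = 4.07 / 0.316 = 12.880
AUC_0→∞ = 109.8275 + 12.880 = 122.7075 mcg/mL·h

AUC = 123 mcg/mL·h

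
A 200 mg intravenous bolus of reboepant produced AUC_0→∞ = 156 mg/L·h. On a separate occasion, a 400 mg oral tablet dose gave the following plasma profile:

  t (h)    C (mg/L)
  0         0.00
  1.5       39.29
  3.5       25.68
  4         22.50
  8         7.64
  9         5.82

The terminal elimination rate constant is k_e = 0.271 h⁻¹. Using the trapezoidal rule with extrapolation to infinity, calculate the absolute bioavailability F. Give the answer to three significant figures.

F = 0.625

Trapezoidal AUC_0→9 (oral tablet):
  [0→1.5]: (0.00+39.29)/2 × 1.5 = 29.4675
  [1.5→3.5]: (39.29+25.68)/2 × 2 = 64.97
  [3.5→4]: (25.68+22.50)/2 × 0.5 = 12.045
  [4→8]: (22.50+7.64)/2 × 4 = 60.28
  [8→9]: (7.64+5.82)/2 × 1 = 6.73
  Sum = 173.4925 mg/L·h
Tail: C_last/k_e = 5.82/0.271 = 21.476
AUC_0→∞ (oral tablet) = 173.4925 + 21.476 = 194.9685 mg/L·h
F = (AUC_ev/D_ev)/(AUC_iv/D_iv) = (194.9685/400)/(156/200) = 0.48742125/0.78 = 0.6249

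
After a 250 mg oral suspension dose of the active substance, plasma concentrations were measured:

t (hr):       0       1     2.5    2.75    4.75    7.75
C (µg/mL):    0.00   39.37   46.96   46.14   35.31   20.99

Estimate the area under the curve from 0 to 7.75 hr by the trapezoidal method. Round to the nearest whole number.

Trapezoidal AUC_0→7.75:
  [0→1]: (0.00+39.37)/2 × 1 = 19.685
  [1→2.5]: (39.37+46.96)/2 × 1.5 = 64.7475
  [2.5→2.75]: (46.96+46.14)/2 × 0.25 = 11.6375
  [2.75→4.75]: (46.14+35.31)/2 × 2 = 81.45
  [4.75→7.75]: (35.31+20.99)/2 × 3 = 84.45
  Sum = 261.97 µg/mL·hr

AUC = 262 µg/mL·hr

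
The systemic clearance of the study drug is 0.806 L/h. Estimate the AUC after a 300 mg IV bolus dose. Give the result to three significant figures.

AUC_0→∞ = Dose_iv / CL
        = 300 / 0.806 = 372.208 mg/L·h

AUC = 372 mg/L·h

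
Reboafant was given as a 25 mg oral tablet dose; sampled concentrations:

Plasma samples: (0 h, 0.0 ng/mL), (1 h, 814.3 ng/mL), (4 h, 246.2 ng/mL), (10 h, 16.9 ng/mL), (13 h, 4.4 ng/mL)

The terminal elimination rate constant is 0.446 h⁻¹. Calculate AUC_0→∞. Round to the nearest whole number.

AUC = 2829 ng/mL·h

Trapezoidal AUC_0→13:
  [0→1]: (0.0+814.3)/2 × 1 = 407.15
  [1→4]: (814.3+246.2)/2 × 3 = 1590.75
  [4→10]: (246.2+16.9)/2 × 6 = 789.3
  [10→13]: (16.9+4.4)/2 × 3 = 31.95
  Sum = 2819.15 ng/mL·h
Extrapolated tail: C_last / k_e = 4.4 / 0.446 = 9.865
AUC_0→∞ = 2819.15 + 9.865 = 2829.015 ng/mL·h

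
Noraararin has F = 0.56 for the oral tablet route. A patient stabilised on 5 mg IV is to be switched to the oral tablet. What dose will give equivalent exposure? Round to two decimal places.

For equal systemic exposure: F × D_ev = D_iv
D_ev = D_iv / F = 5 / 0.56 = 8.92857 mg

D_oral = 8.93 mg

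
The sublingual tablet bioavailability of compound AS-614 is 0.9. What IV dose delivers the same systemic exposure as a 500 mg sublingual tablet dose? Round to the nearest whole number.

Systemic exposure from an extravascular dose = F × D_ev, so the equivalent IV dose is F × D_ev.
D_iv = F × D_ev = 0.9 × 500 = 450 mg

D_iv = 450 mg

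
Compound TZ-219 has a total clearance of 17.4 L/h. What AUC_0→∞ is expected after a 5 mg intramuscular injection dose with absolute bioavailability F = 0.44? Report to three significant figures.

AUC = 0.126 mg/L·h

AUC_0→∞ = F × Dose / CL
        = 0.44 × 5 / 17.4 = 0.126437 mg/L·h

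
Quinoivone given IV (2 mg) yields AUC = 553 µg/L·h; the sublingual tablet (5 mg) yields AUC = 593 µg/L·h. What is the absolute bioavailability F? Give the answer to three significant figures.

F = (AUC_ev / D_ev) / (AUC_iv / D_iv)
  = (593/5) / (553/2)
  = 118.6 / 276.5 = 0.4289

F = 0.429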